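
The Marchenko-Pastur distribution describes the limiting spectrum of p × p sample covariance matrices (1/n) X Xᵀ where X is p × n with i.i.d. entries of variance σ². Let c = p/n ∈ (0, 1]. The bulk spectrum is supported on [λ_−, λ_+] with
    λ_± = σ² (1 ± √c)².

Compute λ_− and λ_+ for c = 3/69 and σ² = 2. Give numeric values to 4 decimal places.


c = 3/69 = 0.043478; √c = 0.208514.
λ_− = σ² (1 − √c)² = 2 · (1 − 0.208514)² = 2 · (0.791486)² = 1.252899.
λ_+ = σ² (1 + √c)² = 2 · (1 + 0.208514)² = 2 · (1.208514)² = 2.921014.

Rounded to 4 decimal places: λ_− ≈ 1.2529, λ_+ ≈ 2.9210.


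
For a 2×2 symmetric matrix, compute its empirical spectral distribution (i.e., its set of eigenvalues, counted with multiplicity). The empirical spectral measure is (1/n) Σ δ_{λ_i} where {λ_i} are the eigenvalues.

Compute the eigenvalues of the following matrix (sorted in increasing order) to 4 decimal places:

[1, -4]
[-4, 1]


Since M is real symmetric, both eigenvalues are real; they are the roots of det(λI − M) = λ² − (tr M) λ + det M.
tr M = 1 + 1 = 2.
det M = 1·1 − (-4)² = 1 − 16 = -15.
Characteristic polynomial: λ² − 2λ − 15 = 0.
Discriminant Δ = (tr M)² − 4·det M = 4 − (-60) = 64; √Δ = 8.000000.
λ = (tr M ± √Δ)/2 = (2 ± 8.000000)/2, giving (tr M − √Δ)/2 = -3.0000 and (tr M + √Δ)/2 = 5.0000.

Eigenvalues sorted in increasing order: [-3.0000, 5.0000].


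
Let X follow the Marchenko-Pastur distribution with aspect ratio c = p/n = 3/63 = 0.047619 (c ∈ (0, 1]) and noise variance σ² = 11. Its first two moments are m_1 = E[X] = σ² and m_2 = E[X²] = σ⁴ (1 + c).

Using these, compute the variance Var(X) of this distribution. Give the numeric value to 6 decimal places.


m_1 = E[X] = σ² = 11, so m_1² = 121.
m_2 = E[X²] = σ⁴ (1 + c) = 121 · (1 + 0.047619) = 121 · 1.047619 = 126.761905.
(Note m_2 − m_1² simplifies to c · σ⁴ = 0.047619 · 121.)

Var(X) = m_2 − m_1² = 126.761905 − 121 = 5.761905.


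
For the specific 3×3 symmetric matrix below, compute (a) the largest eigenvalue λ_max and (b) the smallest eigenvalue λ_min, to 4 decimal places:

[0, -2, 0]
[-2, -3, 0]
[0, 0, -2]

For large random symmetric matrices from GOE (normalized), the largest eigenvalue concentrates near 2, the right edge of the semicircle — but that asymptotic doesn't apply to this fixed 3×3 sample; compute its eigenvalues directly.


Since M is real symmetric, all three eigenvalues are real; they are the roots of det(λI − M) = λ³ − (tr M) λ² + s λ − det M, where s is the sum of the principal 2×2 minors.
tr M = 0 + (-3) + (-2) = -5.
s = (0·(-3) − (-2)²) + (0·(-2) − 0²) + ((-3)·(-2) − 0²) = -4 + 0 + 6 = 2.
det M (expand along row 1) = 0·6 − (-2)·4 + 0·0 = 8.
Characteristic polynomial: λ³ + 5λ² + 2λ − 8 = 0.
Substitute λ = y + (tr M)/3 = y − 1.666667 to remove the quadratic term: y³ + p·y + q = 0 with p = s − (tr M)²/3 = -6.333333 and q = −2(tr M)³/27 + (tr M)·s/3 − det M = -2.074074.
Three real roots ⇒ use the trigonometric (Viète) form: r = 2√(−p/3) = 2.905933, φ = arccos(3q/(p·r)) = arccos(0.338086) = 1.225914 rad.
y_k = r·cos(φ/3 − 2πk/3) for k = 0, 1, 2 gives y = 2.666667, -0.333333, -2.333333.
λ_k = y_k − 1.666667 gives λ = 1.0000, -2.0000, -4.0000 (check: the sum is -5.0000 = tr M).

Hence λ_max = 1.0000 and λ_min = -4.0000.


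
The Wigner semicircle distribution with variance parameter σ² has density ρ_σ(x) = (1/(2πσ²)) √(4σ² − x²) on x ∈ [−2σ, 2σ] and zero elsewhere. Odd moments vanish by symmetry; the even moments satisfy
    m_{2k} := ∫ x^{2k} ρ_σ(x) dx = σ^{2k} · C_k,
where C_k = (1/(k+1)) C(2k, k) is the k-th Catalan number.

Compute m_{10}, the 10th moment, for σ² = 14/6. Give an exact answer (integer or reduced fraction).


By the scaled semicircle moment identity, m_{2k} = σ^{2k} · C_k with k = 5.
C_5 = (1/(k+1)) · C(2k, k) = (1/6) · C(10, 5) = (1/6) · 252 = 42.
σ^{2k} = (σ²)^k = (14/6)^5 = 16807/243.

Therefore m_{10} = σ^{10} · C_5 = (16807/243) · 42 = 235298/81.


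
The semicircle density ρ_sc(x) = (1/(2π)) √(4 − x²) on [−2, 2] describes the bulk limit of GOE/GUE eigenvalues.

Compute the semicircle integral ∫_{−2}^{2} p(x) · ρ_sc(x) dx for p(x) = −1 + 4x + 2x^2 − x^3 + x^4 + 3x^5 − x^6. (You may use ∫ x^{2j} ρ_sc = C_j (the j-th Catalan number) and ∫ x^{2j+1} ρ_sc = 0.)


Write p(x) = Σ a_i x^i, split into monomials and integrate each against ρ_sc separately.
Using ∫ x^{2j} ρ_sc = C_j = (1/(j+1)) C(2j, j) (Catalan numbers) and ∫ x^{2j+1} ρ_sc = 0 (odd monomials vanish by symmetry):
  i = 0 (even): a_0 · C_{0} = -1 · 1 = -1
  i = 1 (odd): ∫ x^1 ρ_sc = 0 (vanishes)
  i = 2 (even): a_2 · C_{1} = 2 · 1 = 2
  i = 3 (odd): ∫ x^3 ρ_sc = 0 (vanishes)
  i = 4 (even): a_4 · C_{2} = 1 · 2 = 2
  i = 5 (odd): ∫ x^5 ρ_sc = 0 (vanishes)
  i = 6 (even): a_6 · C_{3} = -1 · 5 = -5

Summing the contributions: ∫_{−2}^{2} p(x) ρ_sc(x) dx = (-1) + 2 + 2 + (-5) = -2.


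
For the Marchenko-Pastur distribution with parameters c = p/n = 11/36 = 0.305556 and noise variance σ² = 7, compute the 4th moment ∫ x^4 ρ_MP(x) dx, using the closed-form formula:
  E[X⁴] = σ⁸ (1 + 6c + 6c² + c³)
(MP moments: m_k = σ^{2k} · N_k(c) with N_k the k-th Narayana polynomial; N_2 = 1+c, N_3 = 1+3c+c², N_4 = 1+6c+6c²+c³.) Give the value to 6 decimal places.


E[X⁴] = σ⁸ (1 + 6c + 6c² + c³) (fourth MP moment). With σ² = 7 (so σ⁸ = 2401) and c = 11/36 = 0.305556: E[X⁴] = 2401 · (1 + 6·0.305556 + 6·(0.305556)² + (0.305556)³) = 2401 · 3.422046.

So E[X^4] = 8216.333569.


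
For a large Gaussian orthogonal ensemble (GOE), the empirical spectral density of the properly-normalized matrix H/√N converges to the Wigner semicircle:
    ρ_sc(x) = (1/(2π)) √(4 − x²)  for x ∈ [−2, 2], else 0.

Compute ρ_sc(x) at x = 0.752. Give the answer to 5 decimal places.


ρ_sc(x) = (1/(2π)) √(4 − x²). With x = 0.752:
  4 − x² = 4 − (0.752)² = 4 − 0.565504 = 3.434496.
  √(4 − x²) = 1.853239.
  1/(2π) = 0.159155.
  ρ_sc(0.752) = 0.159155 · 1.853239 = 0.294952.

Rounded to 5 decimal places: ρ_sc(0.752) ≈ 0.29495.


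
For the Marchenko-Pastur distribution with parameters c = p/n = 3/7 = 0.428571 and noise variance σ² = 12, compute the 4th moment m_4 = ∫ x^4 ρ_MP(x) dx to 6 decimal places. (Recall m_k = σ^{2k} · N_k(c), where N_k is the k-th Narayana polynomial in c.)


E[X⁴] = σ⁸ (1 + 6c + 6c² + c³) (fourth MP moment). With σ² = 12 (so σ⁸ = 20736) and c = 3/7 = 0.428571: E[X⁴] = 20736 · (1 + 6·0.428571 + 6·(0.428571)² + (0.428571)³) = 20736 · 4.752187.

So E[X^4] = 98541.341108.


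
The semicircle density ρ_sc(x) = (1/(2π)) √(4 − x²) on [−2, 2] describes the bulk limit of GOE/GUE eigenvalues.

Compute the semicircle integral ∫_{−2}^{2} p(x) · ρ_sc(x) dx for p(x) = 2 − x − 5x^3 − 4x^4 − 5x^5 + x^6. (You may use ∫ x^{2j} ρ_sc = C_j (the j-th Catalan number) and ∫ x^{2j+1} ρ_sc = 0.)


Write p(x) = Σ a_i x^i, split into monomials and integrate each against ρ_sc separately.
Using ∫ x^{2j} ρ_sc = C_j = (1/(j+1)) C(2j, j) (Catalan numbers) and ∫ x^{2j+1} ρ_sc = 0 (odd monomials vanish by symmetry):
  i = 0 (even): a_0 · C_{0} = 2 · 1 = 2
  i = 1 (odd): ∫ x^1 ρ_sc = 0 (vanishes)
  i = 3 (odd): ∫ x^3 ρ_sc = 0 (vanishes)
  i = 4 (even): a_4 · C_{2} = -4 · 2 = -8
  i = 5 (odd): ∫ x^5 ρ_sc = 0 (vanishes)
  i = 6 (even): a_6 · C_{3} = 1 · 5 = 5

Summing the contributions: ∫_{−2}^{2} p(x) ρ_sc(x) dx = 2 + (-8) + 5 = -1.


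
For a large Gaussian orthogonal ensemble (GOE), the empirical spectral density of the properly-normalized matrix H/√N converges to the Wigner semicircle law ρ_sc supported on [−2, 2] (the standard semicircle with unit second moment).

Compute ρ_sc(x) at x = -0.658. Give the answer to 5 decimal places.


ρ_sc(x) = (1/(2π)) √(4 − x²). With x = -0.658:
  4 − x² = 4 − (-0.658)² = 4 − 0.432964 = 3.567036.
  √(4 − x²) = 1.888660.
  1/(2π) = 0.159155.
  ρ_sc(-0.658) = 0.159155 · 1.888660 = 0.300590.

Rounded to 5 decimal places: ρ_sc(-0.658) ≈ 0.30059.


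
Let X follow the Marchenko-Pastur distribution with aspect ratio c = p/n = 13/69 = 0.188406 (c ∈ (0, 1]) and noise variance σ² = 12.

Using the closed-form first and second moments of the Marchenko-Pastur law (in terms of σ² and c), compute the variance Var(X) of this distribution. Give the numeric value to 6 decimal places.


Recall the MP moments m_1 = E[X] = σ² and m_2 = E[X²] = σ⁴ (1 + c).
m_1 = E[X] = σ² = 12, so m_1² = 144.
m_2 = E[X²] = σ⁴ (1 + c) = 144 · (1 + 0.188406) = 144 · 1.188406 = 171.130435.
(Note m_2 − m_1² simplifies to c · σ⁴ = 0.188406 · 144.)

Var(X) = m_2 − m_1² = 171.130435 − 144 = 27.130435.


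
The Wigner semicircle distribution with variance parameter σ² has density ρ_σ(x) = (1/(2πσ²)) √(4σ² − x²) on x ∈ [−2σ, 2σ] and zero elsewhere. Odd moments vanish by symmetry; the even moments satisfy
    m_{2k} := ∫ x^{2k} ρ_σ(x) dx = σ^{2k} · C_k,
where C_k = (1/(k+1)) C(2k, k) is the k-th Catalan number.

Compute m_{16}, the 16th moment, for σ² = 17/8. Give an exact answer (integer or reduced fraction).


By the scaled semicircle moment identity, m_{2k} = σ^{2k} · C_k with k = 8.
C_8 = (1/(k+1)) · C(2k, k) = (1/9) · C(16, 8) = (1/9) · 12870 = 1430.
σ^{2k} = (σ²)^k = (17/8)^8 = 6975757441/16777216.

Therefore m_{16} = σ^{16} · C_8 = (6975757441/16777216) · 1430 = 4987666570315/8388608.


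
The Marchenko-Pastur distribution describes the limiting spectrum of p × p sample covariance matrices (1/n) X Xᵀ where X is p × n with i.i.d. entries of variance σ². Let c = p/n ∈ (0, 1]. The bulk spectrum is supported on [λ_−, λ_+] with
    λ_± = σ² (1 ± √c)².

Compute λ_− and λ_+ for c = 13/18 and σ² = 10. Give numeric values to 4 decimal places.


c = 13/18 = 0.722222; √c = 0.849837.
λ_− = σ² (1 − √c)² = 10 · (1 − 0.849837)² = 10 · (0.150163)² = 0.225491.
λ_+ = σ² (1 + √c)² = 10 · (1 + 0.849837)² = 10 · (1.849837)² = 34.218954.

Rounded to 4 decimal places: λ_− ≈ 0.2255, λ_+ ≈ 34.2190.


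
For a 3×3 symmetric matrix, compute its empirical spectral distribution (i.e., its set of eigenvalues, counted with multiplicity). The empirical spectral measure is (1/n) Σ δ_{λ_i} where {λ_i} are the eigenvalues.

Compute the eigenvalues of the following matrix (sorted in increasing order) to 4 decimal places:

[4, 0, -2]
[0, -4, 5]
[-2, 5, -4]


Since M is real symmetric, all three eigenvalues are real; they are the roots of det(λI − M) = λ³ − (tr M) λ² + s λ − det M, where s is the sum of the principal 2×2 minors.
tr M = 4 + (-4) + (-4) = -4.
s = (4·(-4) − 0²) + (4·(-4) − (-2)²) + ((-4)·(-4) − 5²) = -16 + (-20) + (-9) = -45.
det M (expand along row 1) = 4·(-9) − 0·10 + (-2)·(-8) = -20.
Characteristic polynomial: λ³ + 4λ² − 45λ + 20 = 0.
Substitute λ = y + (tr M)/3 = y − 1.333333 to remove the quadratic term: y³ + p·y + q = 0 with p = s − (tr M)²/3 = -50.333333 and q = −2(tr M)³/27 + (tr M)·s/3 − det M = 84.740741.
Three real roots ⇒ use the trigonometric (Viète) form: r = 2√(−p/3) = 8.192137, φ = arccos(3q/(p·r)) = arccos(-0.616539) = 2.235136 rad.
y_k = r·cos(φ/3 − 2πk/3) for k = 0, 1, 2 gives y = 6.021690, 1.799329, -7.821019.
λ_k = y_k − 1.333333 gives λ = 4.6884, 0.4660, -9.1544 (check: the sum is -4.0000 = tr M).

Eigenvalues sorted in increasing order: [-9.1544, 0.4660, 4.6884].


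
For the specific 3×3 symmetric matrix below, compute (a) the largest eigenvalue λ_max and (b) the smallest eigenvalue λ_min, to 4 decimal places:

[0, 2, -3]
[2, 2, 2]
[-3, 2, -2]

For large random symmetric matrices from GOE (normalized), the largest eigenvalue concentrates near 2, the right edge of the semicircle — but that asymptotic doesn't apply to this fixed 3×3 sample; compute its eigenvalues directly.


Since M is real symmetric, all three eigenvalues are real; they are the roots of det(λI − M) = λ³ − (tr M) λ² + s λ − det M, where s is the sum of the principal 2×2 minors.
tr M = 0 + 2 + (-2) = 0.
s = (0·2 − 2²) + (0·(-2) − (-3)²) + (2·(-2) − 2²) = -4 + (-9) + (-8) = -21.
det M (expand along row 1) = 0·(-8) − 2·2 + (-3)·10 = -34.
Characteristic polynomial: λ³ − 21λ + 34 = 0.
Substitute λ = y + (tr M)/3 = y + 0.000000 to remove the quadratic term: y³ + p·y + q = 0 with p = s − (tr M)²/3 = -21.000000 and q = −2(tr M)³/27 + (tr M)·s/3 − det M = 34.000000.
Three real roots ⇒ use the trigonometric (Viète) form: r = 2√(−p/3) = 5.291503, φ = arccos(3q/(p·r)) = arccos(-0.917914) = 2.733586 rad.
y_k = r·cos(φ/3 − 2πk/3) for k = 0, 1, 2 gives y = 3.242641, 2.000000, -5.242641.
λ_k = y_k + 0.000000 gives λ = 3.2426, 2.0000, -5.2426 (check: the sum is 0.0000 = tr M).

Hence λ_max = 3.2426 and λ_min = -5.2426.


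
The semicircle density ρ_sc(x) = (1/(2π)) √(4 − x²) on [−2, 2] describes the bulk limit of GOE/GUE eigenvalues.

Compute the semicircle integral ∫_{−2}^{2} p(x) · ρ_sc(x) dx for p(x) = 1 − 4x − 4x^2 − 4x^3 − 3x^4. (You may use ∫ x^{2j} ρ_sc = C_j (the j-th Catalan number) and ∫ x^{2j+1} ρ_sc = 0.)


Write p(x) = Σ a_i x^i, split into monomials and integrate each against ρ_sc separately.
Using ∫ x^{2j} ρ_sc = C_j = (1/(j+1)) C(2j, j) (Catalan numbers) and ∫ x^{2j+1} ρ_sc = 0 (odd monomials vanish by symmetry):
  i = 0 (even): a_0 · C_{0} = 1 · 1 = 1
  i = 1 (odd): ∫ x^1 ρ_sc = 0 (vanishes)
  i = 2 (even): a_2 · C_{1} = -4 · 1 = -4
  i = 3 (odd): ∫ x^3 ρ_sc = 0 (vanishes)
  i = 4 (even): a_4 · C_{2} = -3 · 2 = -6

Summing the contributions: ∫_{−2}^{2} p(x) ρ_sc(x) dx = 1 + (-4) + (-6) = -9.


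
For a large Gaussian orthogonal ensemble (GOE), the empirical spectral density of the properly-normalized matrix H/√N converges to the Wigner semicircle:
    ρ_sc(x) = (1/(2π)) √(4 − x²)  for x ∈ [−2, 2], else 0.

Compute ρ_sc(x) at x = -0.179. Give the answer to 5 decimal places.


ρ_sc(x) = (1/(2π)) √(4 − x²). With x = -0.179:
  4 − x² = 4 − (-0.179)² = 4 − 0.032041 = 3.967959.
  √(4 − x²) = 1.991974.
  1/(2π) = 0.159155.
  ρ_sc(-0.179) = 0.159155 · 1.991974 = 0.317032.

Rounded to 5 decimal places: ρ_sc(-0.179) ≈ 0.31703.


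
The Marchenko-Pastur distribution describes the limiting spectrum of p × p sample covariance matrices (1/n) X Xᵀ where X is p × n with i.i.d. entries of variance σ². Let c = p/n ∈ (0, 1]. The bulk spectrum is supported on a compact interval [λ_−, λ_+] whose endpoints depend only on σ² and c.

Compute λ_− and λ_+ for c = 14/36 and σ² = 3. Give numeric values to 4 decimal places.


c = 14/36 = 0.388889; √c = 0.623610.
λ_− = σ² (1 − √c)² = 3 · (1 − 0.623610)² = 3 · (0.376390)² = 0.425009.
λ_+ = σ² (1 + √c)² = 3 · (1 + 0.623610)² = 3 · (1.623610)² = 7.908324.

Rounded to 4 decimal places: λ_− ≈ 0.4250, λ_+ ≈ 7.9083.


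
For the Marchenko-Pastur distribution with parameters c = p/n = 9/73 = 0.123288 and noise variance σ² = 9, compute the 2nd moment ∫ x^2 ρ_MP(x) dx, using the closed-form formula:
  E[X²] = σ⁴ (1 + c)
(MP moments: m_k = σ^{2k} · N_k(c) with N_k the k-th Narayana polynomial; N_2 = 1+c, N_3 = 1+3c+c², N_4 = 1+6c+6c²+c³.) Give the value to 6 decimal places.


E[X²] = σ⁴ (1 + c) (second MP moment). With σ² = 9 (so σ⁴ = 81) and c = 9/73 = 0.123288: E[X²] = 81 · (1 + 0.123288) = 81 · 1.123288.

So E[X^2] = 90.986301.


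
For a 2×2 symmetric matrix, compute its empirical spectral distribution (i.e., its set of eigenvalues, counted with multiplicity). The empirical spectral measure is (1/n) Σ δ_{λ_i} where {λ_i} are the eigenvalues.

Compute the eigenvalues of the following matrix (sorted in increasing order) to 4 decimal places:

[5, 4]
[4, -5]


Since M is real symmetric, both eigenvalues are real; they are the roots of det(λI − M) = λ² − (tr M) λ + det M.
tr M = 5 + (-5) = 0.
det M = 5·(-5) − 4² = -25 − 16 = -41.
Characteristic polynomial: λ² − 41 = 0.
Discriminant Δ = (tr M)² − 4·det M = 0 − (-164) = 164; √Δ = 12.806248.
λ = (tr M ± √Δ)/2 = (0 ± 12.806248)/2, giving (tr M − √Δ)/2 = -6.4031 and (tr M + √Δ)/2 = 6.4031.

Eigenvalues sorted in increasing order: [-6.4031, 6.4031].


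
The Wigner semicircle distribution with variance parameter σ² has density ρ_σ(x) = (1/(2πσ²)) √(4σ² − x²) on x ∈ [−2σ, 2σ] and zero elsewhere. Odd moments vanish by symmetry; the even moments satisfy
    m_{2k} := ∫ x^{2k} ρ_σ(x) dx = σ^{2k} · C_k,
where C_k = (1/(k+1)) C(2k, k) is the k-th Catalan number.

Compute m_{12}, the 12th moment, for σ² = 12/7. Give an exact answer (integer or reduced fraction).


By the scaled semicircle moment identity, m_{2k} = σ^{2k} · C_k with k = 6.
C_6 = (1/(k+1)) · C(2k, k) = (1/7) · C(12, 6) = (1/7) · 924 = 132.
σ^{2k} = (σ²)^k = (12/7)^6 = 2985984/117649.

Therefore m_{12} = σ^{12} · C_6 = (2985984/117649) · 132 = 394149888/117649.


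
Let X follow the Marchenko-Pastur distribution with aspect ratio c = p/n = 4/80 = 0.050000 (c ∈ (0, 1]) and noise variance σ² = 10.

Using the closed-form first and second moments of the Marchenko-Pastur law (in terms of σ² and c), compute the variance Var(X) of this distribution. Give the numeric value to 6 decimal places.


Recall the MP moments m_1 = E[X] = σ² and m_2 = E[X²] = σ⁴ (1 + c).
m_1 = E[X] = σ² = 10, so m_1² = 100.
m_2 = E[X²] = σ⁴ (1 + c) = 100 · (1 + 0.050000) = 100 · 1.050000 = 105.000000.
(Note m_2 − m_1² simplifies to c · σ⁴ = 0.050000 · 100.)

Var(X) = m_2 − m_1² = 105.000000 − 100 = 5.000000.


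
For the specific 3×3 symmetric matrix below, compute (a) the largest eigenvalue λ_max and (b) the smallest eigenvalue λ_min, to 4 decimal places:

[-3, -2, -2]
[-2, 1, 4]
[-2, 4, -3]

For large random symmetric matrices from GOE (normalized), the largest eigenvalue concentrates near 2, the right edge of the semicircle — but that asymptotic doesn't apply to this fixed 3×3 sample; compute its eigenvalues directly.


Since M is real symmetric, all three eigenvalues are real; they are the roots of det(λI − M) = λ³ − (tr M) λ² + s λ − det M, where s is the sum of the principal 2×2 minors.
tr M = -3 + 1 + (-3) = -5.
s = ((-3)·1 − (-2)²) + ((-3)·(-3) − (-2)²) + (1·(-3) − 4²) = -7 + 5 + (-19) = -21.
det M (expand along row 1) = (-3)·(-19) − (-2)·14 + (-2)·(-6) = 97.
Characteristic polynomial: λ³ + 5λ² − 21λ − 97 = 0.
Substitute λ = y + (tr M)/3 = y − 1.666667 to remove the quadratic term: y³ + p·y + q = 0 with p = s − (tr M)²/3 = -29.333333 and q = −2(tr M)³/27 + (tr M)·s/3 − det M = -52.740741.
Three real roots ⇒ use the trigonometric (Viète) form: r = 2√(−p/3) = 6.253888, φ = arccos(3q/(p·r)) = arccos(0.862494) = 0.530619 rad.
y_k = r·cos(φ/3 − 2πk/3) for k = 0, 1, 2 gives y = 6.156319, -2.125197, -4.031122.
λ_k = y_k − 1.666667 gives λ = 4.4897, -3.7919, -5.6978 (check: the sum is -5.0000 = tr M).

Hence λ_max = 4.4897 and λ_min = -5.6978.


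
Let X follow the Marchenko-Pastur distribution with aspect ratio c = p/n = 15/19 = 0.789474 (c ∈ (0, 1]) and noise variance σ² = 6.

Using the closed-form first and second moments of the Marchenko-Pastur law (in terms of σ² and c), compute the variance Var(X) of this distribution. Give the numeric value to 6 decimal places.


Recall the MP moments m_1 = E[X] = σ² and m_2 = E[X²] = σ⁴ (1 + c).
m_1 = E[X] = σ² = 6, so m_1² = 36.
m_2 = E[X²] = σ⁴ (1 + c) = 36 · (1 + 0.789474) = 36 · 1.789474 = 64.421053.
(Note m_2 − m_1² simplifies to c · σ⁴ = 0.789474 · 36.)

Var(X) = m_2 − m_1² = 64.421053 − 36 = 28.421053.


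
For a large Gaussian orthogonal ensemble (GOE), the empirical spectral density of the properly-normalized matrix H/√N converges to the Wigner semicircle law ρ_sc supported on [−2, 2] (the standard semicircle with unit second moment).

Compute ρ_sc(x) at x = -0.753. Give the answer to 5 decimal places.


ρ_sc(x) = (1/(2π)) √(4 − x²). With x = -0.753:
  4 − x² = 4 − (-0.753)² = 4 − 0.567009 = 3.432991.
  √(4 − x²) = 1.852833.
  1/(2π) = 0.159155.
  ρ_sc(-0.753) = 0.159155 · 1.852833 = 0.294888.

Rounded to 5 decimal places: ρ_sc(-0.753) ≈ 0.29489.


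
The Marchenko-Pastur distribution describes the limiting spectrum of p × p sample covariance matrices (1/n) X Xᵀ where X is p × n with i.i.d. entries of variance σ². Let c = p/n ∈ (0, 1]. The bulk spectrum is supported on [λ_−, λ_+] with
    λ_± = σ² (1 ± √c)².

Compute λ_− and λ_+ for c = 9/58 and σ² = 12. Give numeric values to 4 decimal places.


c = 9/58 = 0.155172; √c = 0.393919.
λ_− = σ² (1 − √c)² = 12 · (1 − 0.393919)² = 12 · (0.606081)² = 4.408006.
λ_+ = σ² (1 + √c)² = 12 · (1 + 0.393919)² = 12 · (1.393919)² = 23.316132.

Rounded to 4 decimal places: λ_− ≈ 4.4080, λ_+ ≈ 23.3161.


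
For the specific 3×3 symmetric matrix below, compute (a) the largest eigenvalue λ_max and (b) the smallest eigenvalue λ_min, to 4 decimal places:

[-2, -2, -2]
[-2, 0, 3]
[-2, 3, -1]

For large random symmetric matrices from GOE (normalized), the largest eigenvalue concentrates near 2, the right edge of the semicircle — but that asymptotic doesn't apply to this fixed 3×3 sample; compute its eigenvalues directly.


Since M is real symmetric, all three eigenvalues are real; they are the roots of det(λI − M) = λ³ − (tr M) λ² + s λ − det M, where s is the sum of the principal 2×2 minors.
tr M = -2 + 0 + (-1) = -3.
s = ((-2)·0 − (-2)²) + ((-2)·(-1) − (-2)²) + (0·(-1) − 3²) = -4 + (-2) + (-9) = -15.
det M (expand along row 1) = (-2)·(-9) − (-2)·8 + (-2)·(-6) = 46.
Characteristic polynomial: λ³ + 3λ² − 15λ − 46 = 0.
Substitute λ = y + (tr M)/3 = y − 1.000000 to remove the quadratic term: y³ + p·y + q = 0 with p = s − (tr M)²/3 = -18.000000 and q = −2(tr M)³/27 + (tr M)·s/3 − det M = -29.000000.
Three real roots ⇒ use the trigonometric (Viète) form: r = 2√(−p/3) = 4.898979, φ = arccos(3q/(p·r)) = arccos(0.986600) = 0.163890 rad.
y_k = r·cos(φ/3 − 2πk/3) for k = 0, 1, 2 gives y = 4.891671, -2.214175, -2.677496.
λ_k = y_k − 1.000000 gives λ = 3.8917, -3.2142, -3.6775 (check: the sum is -3.0000 = tr M).

Hence λ_max = 3.8917 and λ_min = -3.6775.


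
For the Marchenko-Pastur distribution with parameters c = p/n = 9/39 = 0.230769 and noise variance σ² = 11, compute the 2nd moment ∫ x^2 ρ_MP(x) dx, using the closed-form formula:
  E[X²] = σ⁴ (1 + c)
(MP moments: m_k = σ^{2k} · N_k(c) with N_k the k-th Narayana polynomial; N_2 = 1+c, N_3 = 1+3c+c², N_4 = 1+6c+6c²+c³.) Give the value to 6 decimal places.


E[X²] = σ⁴ (1 + c) (second MP moment). With σ² = 11 (so σ⁴ = 121) and c = 9/39 = 0.230769: E[X²] = 121 · (1 + 0.230769) = 121 · 1.230769.

So E[X^2] = 148.923077.


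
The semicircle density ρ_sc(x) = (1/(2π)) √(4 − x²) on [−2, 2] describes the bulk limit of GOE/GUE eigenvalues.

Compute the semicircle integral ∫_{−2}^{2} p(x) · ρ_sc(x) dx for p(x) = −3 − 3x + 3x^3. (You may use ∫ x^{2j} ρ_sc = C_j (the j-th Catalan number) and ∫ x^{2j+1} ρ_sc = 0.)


Write p(x) = Σ a_i x^i, split into monomials and integrate each against ρ_sc separately.
Using ∫ x^{2j} ρ_sc = C_j = (1/(j+1)) C(2j, j) (Catalan numbers) and ∫ x^{2j+1} ρ_sc = 0 (odd monomials vanish by symmetry):
  i = 0 (even): a_0 · C_{0} = -3 · 1 = -3
  i = 1 (odd): ∫ x^1 ρ_sc = 0 (vanishes)
  i = 3 (odd): ∫ x^3 ρ_sc = 0 (vanishes)

Summing the contributions: ∫_{−2}^{2} p(x) ρ_sc(x) dx = -3.


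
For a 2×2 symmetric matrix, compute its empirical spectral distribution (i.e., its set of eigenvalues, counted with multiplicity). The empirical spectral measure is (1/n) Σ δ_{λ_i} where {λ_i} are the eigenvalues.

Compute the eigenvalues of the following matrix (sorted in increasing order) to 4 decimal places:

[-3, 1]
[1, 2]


Since M is real symmetric, both eigenvalues are real; they are the roots of det(λI − M) = λ² − (tr M) λ + det M.
tr M = -3 + 2 = -1.
det M = (-3)·2 − 1² = -6 − 1 = -7.
Characteristic polynomial: λ² + λ − 7 = 0.
Discriminant Δ = (tr M)² − 4·det M = 1 − (-28) = 29; √Δ = 5.385165.
λ = (tr M ± √Δ)/2 = (-1 ± 5.385165)/2, giving (tr M − √Δ)/2 = -3.1926 and (tr M + √Δ)/2 = 2.1926.

Eigenvalues sorted in increasing order: [-3.1926, 2.1926].


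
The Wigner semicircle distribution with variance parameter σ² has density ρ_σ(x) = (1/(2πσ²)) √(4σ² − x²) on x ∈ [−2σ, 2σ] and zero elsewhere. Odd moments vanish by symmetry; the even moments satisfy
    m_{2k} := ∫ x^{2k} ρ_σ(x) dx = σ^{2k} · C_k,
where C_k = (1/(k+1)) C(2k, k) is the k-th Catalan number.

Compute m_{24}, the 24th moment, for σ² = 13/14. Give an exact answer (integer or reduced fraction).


By the scaled semicircle moment identity, m_{2k} = σ^{2k} · C_k with k = 12.
C_12 = (1/(k+1)) · C(2k, k) = (1/13) · C(24, 12) = (1/13) · 2704156 = 208012.
σ^{2k} = (σ²)^k = (13/14)^12 = 23298085122481/56693912375296.

Therefore m_{24} = σ^{24} · C_12 = (23298085122481/56693912375296) · 208012 = 173081474374911349/2024782584832.


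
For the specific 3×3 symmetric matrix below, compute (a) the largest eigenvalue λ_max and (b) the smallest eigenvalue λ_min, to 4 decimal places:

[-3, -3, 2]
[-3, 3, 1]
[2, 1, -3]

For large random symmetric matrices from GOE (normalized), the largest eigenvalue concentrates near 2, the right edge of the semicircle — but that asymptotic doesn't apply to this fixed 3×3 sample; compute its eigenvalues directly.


Since M is real symmetric, all three eigenvalues are real; they are the roots of det(λI − M) = λ³ − (tr M) λ² + s λ − det M, where s is the sum of the principal 2×2 minors.
tr M = -3 + 3 + (-3) = -3.
s = ((-3)·3 − (-3)²) + ((-3)·(-3) − 2²) + (3·(-3) − 1²) = -18 + 5 + (-10) = -23.
det M (expand along row 1) = (-3)·(-10) − (-3)·7 + 2·(-9) = 33.
Characteristic polynomial: λ³ + 3λ² − 23λ − 33 = 0.
Substitute λ = y + (tr M)/3 = y − 1.000000 to remove the quadratic term: y³ + p·y + q = 0 with p = s − (tr M)²/3 = -26.000000 and q = −2(tr M)³/27 + (tr M)·s/3 − det M = -8.000000.
Three real roots ⇒ use the trigonometric (Viète) form: r = 2√(−p/3) = 5.887841, φ = arccos(3q/(p·r)) = arccos(0.156777) = 1.413370 rad.
y_k = r·cos(φ/3 − 2πk/3) for k = 0, 1, 2 gives y = 5.246413, -0.308825, -4.937588.
λ_k = y_k − 1.000000 gives λ = 4.2464, -1.3088, -5.9376 (check: the sum is -3.0000 = tr M).

Hence λ_max = 4.2464 and λ_min = -5.9376.


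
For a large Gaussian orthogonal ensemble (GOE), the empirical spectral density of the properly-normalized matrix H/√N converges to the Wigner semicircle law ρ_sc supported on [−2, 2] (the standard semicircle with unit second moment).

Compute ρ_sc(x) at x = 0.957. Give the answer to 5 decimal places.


ρ_sc(x) = (1/(2π)) √(4 − x²). With x = 0.957:
  4 − x² = 4 − (0.957)² = 4 − 0.915849 = 3.084151.
  √(4 − x²) = 1.756175.
  1/(2π) = 0.159155.
  ρ_sc(0.957) = 0.159155 · 1.756175 = 0.279504.

Rounded to 5 decimal places: ρ_sc(0.957) ≈ 0.27950.


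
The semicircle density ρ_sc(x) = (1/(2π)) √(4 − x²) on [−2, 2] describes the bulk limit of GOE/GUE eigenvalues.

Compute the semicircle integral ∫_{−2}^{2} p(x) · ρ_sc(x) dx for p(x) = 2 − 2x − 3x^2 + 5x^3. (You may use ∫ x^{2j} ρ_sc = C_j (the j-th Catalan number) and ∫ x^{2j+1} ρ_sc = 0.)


Write p(x) = Σ a_i x^i, split into monomials and integrate each against ρ_sc separately.
Using ∫ x^{2j} ρ_sc = C_j = (1/(j+1)) C(2j, j) (Catalan numbers) and ∫ x^{2j+1} ρ_sc = 0 (odd monomials vanish by symmetry):
  i = 0 (even): a_0 · C_{0} = 2 · 1 = 2
  i = 1 (odd): ∫ x^1 ρ_sc = 0 (vanishes)
  i = 2 (even): a_2 · C_{1} = -3 · 1 = -3
  i = 3 (odd): ∫ x^3 ρ_sc = 0 (vanishes)

Summing the contributions: ∫_{−2}^{2} p(x) ρ_sc(x) dx = 2 + (-3) = -1.


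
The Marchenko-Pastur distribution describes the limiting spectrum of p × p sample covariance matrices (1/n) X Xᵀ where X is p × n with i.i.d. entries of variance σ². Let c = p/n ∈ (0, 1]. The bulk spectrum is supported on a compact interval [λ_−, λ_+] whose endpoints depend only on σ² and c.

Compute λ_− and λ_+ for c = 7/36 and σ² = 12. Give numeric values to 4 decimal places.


c = 7/36 = 0.194444; √c = 0.440959.
λ_− = σ² (1 − √c)² = 12 · (1 − 0.440959)² = 12 · (0.559041)² = 3.750328.
λ_+ = σ² (1 + √c)² = 12 · (1 + 0.440959)² = 12 · (1.440959)² = 24.916339.

Rounded to 4 decimal places: λ_− ≈ 3.7503, λ_+ ≈ 24.9163.


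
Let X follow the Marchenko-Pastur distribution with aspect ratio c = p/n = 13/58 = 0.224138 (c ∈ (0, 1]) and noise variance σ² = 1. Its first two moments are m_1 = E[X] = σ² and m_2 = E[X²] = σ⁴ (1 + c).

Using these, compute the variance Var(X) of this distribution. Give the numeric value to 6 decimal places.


m_1 = E[X] = σ² = 1, so m_1² = 1.
m_2 = E[X²] = σ⁴ (1 + c) = 1 · (1 + 0.224138) = 1 · 1.224138 = 1.224138.
(Note m_2 − m_1² simplifies to c · σ⁴ = 0.224138 · 1.)

Var(X) = m_2 − m_1² = 1.224138 − 1 = 0.224138.


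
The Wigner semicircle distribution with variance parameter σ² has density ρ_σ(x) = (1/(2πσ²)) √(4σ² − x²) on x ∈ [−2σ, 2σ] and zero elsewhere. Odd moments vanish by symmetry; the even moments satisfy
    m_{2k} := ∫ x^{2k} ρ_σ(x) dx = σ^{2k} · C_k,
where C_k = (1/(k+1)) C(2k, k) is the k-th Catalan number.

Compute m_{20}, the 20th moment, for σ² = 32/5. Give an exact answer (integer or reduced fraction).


By the scaled semicircle moment identity, m_{2k} = σ^{2k} · C_k with k = 10.
C_10 = (1/(k+1)) · C(2k, k) = (1/11) · C(20, 10) = (1/11) · 184756 = 16796.
σ^{2k} = (σ²)^k = (32/5)^10 = 1125899906842624/9765625.

Therefore m_{20} = σ^{20} · C_10 = (1125899906842624/9765625) · 16796 = 18910614835328712704/9765625.


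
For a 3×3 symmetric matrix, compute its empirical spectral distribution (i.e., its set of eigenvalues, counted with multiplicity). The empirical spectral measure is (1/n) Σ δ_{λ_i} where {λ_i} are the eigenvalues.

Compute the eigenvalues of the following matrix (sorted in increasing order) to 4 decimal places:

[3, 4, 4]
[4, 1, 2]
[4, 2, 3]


Since M is real symmetric, all three eigenvalues are real; they are the roots of det(λI − M) = λ³ − (tr M) λ² + s λ − det M, where s is the sum of the principal 2×2 minors.
tr M = 3 + 1 + 3 = 7.
s = (3·1 − 4²) + (3·3 − 4²) + (1·3 − 2²) = -13 + (-7) + (-1) = -21.
det M (expand along row 1) = 3·(-1) − 4·4 + 4·4 = -3.
Characteristic polynomial: λ³ − 7λ² − 21λ + 3 = 0.
Substitute λ = y + (tr M)/3 = y + 2.333333 to remove the quadratic term: y³ + p·y + q = 0 with p = s − (tr M)²/3 = -37.333333 and q = −2(tr M)³/27 + (tr M)·s/3 − det M = -71.407407.
Three real roots ⇒ use the trigonometric (Viète) form: r = 2√(−p/3) = 7.055337, φ = arccos(3q/(p·r)) = arccos(0.813299) = 0.620997 rad.
y_k = r·cos(φ/3 − 2πk/3) for k = 0, 1, 2 gives y = 6.904720, -2.196588, -4.708132.
λ_k = y_k + 2.333333 gives λ = 9.2381, 0.1367, -2.3748 (check: the sum is 7.0000 = tr M).

Eigenvalues sorted in increasing order: [-2.3748, 0.1367, 9.2381].


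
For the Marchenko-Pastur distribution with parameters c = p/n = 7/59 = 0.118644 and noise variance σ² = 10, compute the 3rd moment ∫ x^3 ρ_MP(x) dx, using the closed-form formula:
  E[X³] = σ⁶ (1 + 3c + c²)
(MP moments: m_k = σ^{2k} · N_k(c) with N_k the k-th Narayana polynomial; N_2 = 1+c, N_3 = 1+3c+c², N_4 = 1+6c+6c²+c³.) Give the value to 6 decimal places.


E[X³] = σ⁶ (1 + 3c + c²) (third MP moment). With σ² = 10 (so σ⁶ = 1000) and c = 7/59 = 0.118644: E[X³] = 1000 · (1 + 3·0.118644 + (0.118644)²) = 1000 · 1.370009.

So E[X^3] = 1370.008618.


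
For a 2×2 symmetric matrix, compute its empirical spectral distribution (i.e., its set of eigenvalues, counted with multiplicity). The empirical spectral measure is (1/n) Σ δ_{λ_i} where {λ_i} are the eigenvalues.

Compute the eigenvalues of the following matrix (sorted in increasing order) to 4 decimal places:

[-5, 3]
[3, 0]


Since M is real symmetric, both eigenvalues are real; they are the roots of det(λI − M) = λ² − (tr M) λ + det M.
tr M = -5 + 0 = -5.
det M = (-5)·0 − 3² = 0 − 9 = -9.
Characteristic polynomial: λ² + 5λ − 9 = 0.
Discriminant Δ = (tr M)² − 4·det M = 25 − (-36) = 61; √Δ = 7.810250.
λ = (tr M ± √Δ)/2 = (-5 ± 7.810250)/2, giving (tr M − √Δ)/2 = -6.4051 and (tr M + √Δ)/2 = 1.4051.

Eigenvalues sorted in increasing order: [-6.4051, 1.4051].


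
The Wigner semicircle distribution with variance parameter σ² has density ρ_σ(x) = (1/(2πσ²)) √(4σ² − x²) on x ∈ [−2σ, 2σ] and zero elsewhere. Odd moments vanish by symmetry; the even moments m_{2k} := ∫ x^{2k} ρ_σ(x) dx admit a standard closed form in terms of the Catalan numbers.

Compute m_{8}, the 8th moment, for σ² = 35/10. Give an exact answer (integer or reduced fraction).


By the scaled semicircle moment identity, m_{2k} = σ^{2k} · C_k with k = 4.
C_4 = (1/(k+1)) · C(2k, k) = (1/5) · C(8, 4) = (1/5) · 70 = 14.
σ^{2k} = (σ²)^k = (35/10)^4 = 2401/16.

Therefore m_{8} = σ^{8} · C_4 = (2401/16) · 14 = 16807/8.


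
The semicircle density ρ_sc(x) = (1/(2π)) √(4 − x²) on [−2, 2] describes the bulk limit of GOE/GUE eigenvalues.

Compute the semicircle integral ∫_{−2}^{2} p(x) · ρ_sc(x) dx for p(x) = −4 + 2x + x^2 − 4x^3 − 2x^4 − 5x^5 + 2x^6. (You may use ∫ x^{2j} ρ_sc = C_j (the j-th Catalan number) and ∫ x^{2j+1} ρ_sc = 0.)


Write p(x) = Σ a_i x^i, split into monomials and integrate each against ρ_sc separately.
Using ∫ x^{2j} ρ_sc = C_j = (1/(j+1)) C(2j, j) (Catalan numbers) and ∫ x^{2j+1} ρ_sc = 0 (odd monomials vanish by symmetry):
  i = 0 (even): a_0 · C_{0} = -4 · 1 = -4
  i = 1 (odd): ∫ x^1 ρ_sc = 0 (vanishes)
  i = 2 (even): a_2 · C_{1} = 1 · 1 = 1
  i = 3 (odd): ∫ x^3 ρ_sc = 0 (vanishes)
  i = 4 (even): a_4 · C_{2} = -2 · 2 = -4
  i = 5 (odd): ∫ x^5 ρ_sc = 0 (vanishes)
  i = 6 (even): a_6 · C_{3} = 2 · 5 = 10

Summing the contributions: ∫_{−2}^{2} p(x) ρ_sc(x) dx = (-4) + 1 + (-4) + 10 = 3.


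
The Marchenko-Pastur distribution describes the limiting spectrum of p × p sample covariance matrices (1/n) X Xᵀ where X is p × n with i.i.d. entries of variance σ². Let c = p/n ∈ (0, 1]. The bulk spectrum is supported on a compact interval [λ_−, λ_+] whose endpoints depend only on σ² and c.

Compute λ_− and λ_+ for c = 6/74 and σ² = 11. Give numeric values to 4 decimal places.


c = 6/74 = 0.081081; √c = 0.284747.
λ_− = σ² (1 − √c)² = 11 · (1 − 0.284747)² = 11 · (0.715253)² = 5.627449.
λ_+ = σ² (1 + √c)² = 11 · (1 + 0.284747)² = 11 · (1.284747)² = 18.156335.

Rounded to 4 decimal places: λ_− ≈ 5.6274, λ_+ ≈ 18.1563.


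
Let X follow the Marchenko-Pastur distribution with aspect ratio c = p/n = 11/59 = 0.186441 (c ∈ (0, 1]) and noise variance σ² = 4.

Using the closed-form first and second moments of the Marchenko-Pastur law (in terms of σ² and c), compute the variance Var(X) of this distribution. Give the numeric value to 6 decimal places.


Recall the MP moments m_1 = E[X] = σ² and m_2 = E[X²] = σ⁴ (1 + c).
m_1 = E[X] = σ² = 4, so m_1² = 16.
m_2 = E[X²] = σ⁴ (1 + c) = 16 · (1 + 0.186441) = 16 · 1.186441 = 18.983051.
(Note m_2 − m_1² simplifies to c · σ⁴ = 0.186441 · 16.)

Var(X) = m_2 − m_1² = 18.983051 − 16 = 2.983051.


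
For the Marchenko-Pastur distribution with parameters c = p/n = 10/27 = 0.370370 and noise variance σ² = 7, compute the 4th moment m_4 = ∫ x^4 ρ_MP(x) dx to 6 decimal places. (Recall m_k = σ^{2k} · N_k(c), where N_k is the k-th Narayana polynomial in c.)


E[X⁴] = σ⁸ (1 + 6c + 6c² + c³) (fourth MP moment). With σ² = 7 (so σ⁸ = 2401) and c = 10/27 = 0.370370: E[X⁴] = 2401 · (1 + 6·0.370370 + 6·(0.370370)² + (0.370370)³) = 2401 · 4.096073.

So E[X^4] = 9834.670680.


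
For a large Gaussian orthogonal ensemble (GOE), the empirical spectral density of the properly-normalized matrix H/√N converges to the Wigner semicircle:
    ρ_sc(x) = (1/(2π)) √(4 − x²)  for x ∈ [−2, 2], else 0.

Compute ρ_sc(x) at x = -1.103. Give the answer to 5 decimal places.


ρ_sc(x) = (1/(2π)) √(4 − x²). With x = -1.103:
  4 − x² = 4 − (-1.103)² = 4 − 1.216609 = 2.783391.
  √(4 − x²) = 1.668350.
  1/(2π) = 0.159155.
  ρ_sc(-1.103) = 0.159155 · 1.668350 = 0.265526.

Rounded to 5 decimal places: ρ_sc(-1.103) ≈ 0.26553.


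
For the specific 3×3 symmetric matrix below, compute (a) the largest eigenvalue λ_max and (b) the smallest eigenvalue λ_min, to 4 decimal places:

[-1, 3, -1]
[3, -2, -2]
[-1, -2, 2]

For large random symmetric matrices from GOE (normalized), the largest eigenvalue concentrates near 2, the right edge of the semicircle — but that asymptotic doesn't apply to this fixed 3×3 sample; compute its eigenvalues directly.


Since M is real symmetric, all three eigenvalues are real; they are the roots of det(λI − M) = λ³ − (tr M) λ² + s λ − det M, where s is the sum of the principal 2×2 minors.
tr M = -1 + (-2) + 2 = -1.
s = ((-1)·(-2) − 3²) + ((-1)·2 − (-1)²) + ((-2)·2 − (-2)²) = -7 + (-3) + (-8) = -18.
det M (expand along row 1) = (-1)·(-8) − 3·4 + (-1)·(-8) = 4.
Characteristic polynomial: λ³ + λ² − 18λ − 4 = 0.
Substitute λ = y + (tr M)/3 = y − 0.333333 to remove the quadratic term: y³ + p·y + q = 0 with p = s − (tr M)²/3 = -18.333333 and q = −2(tr M)³/27 + (tr M)·s/3 − det M = 2.074074.
Three real roots ⇒ use the trigonometric (Viète) form: r = 2√(−p/3) = 4.944132, φ = arccos(3q/(p·r)) = arccos(-0.068646) = 1.639496 rad.
y_k = r·cos(φ/3 − 2πk/3) for k = 0, 1, 2 gives y = 4.224016, 0.113210, -4.337227.
λ_k = y_k − 0.333333 gives λ = 3.8907, -0.2201, -4.6706 (check: the sum is -1.0000 = tr M).

Hence λ_max = 3.8907 and λ_min = -4.6706.


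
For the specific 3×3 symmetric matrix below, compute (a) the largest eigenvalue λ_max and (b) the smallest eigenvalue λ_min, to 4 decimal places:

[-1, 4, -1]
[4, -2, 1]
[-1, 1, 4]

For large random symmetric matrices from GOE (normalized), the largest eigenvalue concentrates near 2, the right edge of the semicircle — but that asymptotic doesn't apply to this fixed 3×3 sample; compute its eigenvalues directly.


Since M is real symmetric, all three eigenvalues are real; they are the roots of det(λI − M) = λ³ − (tr M) λ² + s λ − det M, where s is the sum of the principal 2×2 minors.
tr M = -1 + (-2) + 4 = 1.
s = ((-1)·(-2) − 4²) + ((-1)·4 − (-1)²) + ((-2)·4 − 1²) = -14 + (-5) + (-9) = -28.
det M (expand along row 1) = (-1)·(-9) − 4·17 + (-1)·2 = -61.
Characteristic polynomial: λ³ − λ² − 28λ + 61 = 0.
Substitute λ = y + (tr M)/3 = y + 0.333333 to remove the quadratic term: y³ + p·y + q = 0 with p = s − (tr M)²/3 = -28.333333 and q = −2(tr M)³/27 + (tr M)·s/3 − det M = 51.592593.
Three real roots ⇒ use the trigonometric (Viète) form: r = 2√(−p/3) = 6.146363, φ = arccos(3q/(p·r)) = arccos(-0.888777) = 2.665466 rad.
y_k = r·cos(φ/3 − 2πk/3) for k = 0, 1, 2 gives y = 3.875809, 2.193308, -6.069116.
λ_k = y_k + 0.333333 gives λ = 4.2091, 2.5266, -5.7358 (check: the sum is 1.0000 = tr M).

Hence λ_max = 4.2091 and λ_min = -5.7358.


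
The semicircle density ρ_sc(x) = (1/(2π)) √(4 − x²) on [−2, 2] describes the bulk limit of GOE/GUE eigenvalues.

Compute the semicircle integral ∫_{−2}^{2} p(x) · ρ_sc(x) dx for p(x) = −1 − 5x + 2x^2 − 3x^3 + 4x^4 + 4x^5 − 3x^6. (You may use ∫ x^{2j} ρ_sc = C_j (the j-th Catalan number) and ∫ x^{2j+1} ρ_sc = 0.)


Write p(x) = Σ a_i x^i, split into monomials and integrate each against ρ_sc separately.
Using ∫ x^{2j} ρ_sc = C_j = (1/(j+1)) C(2j, j) (Catalan numbers) and ∫ x^{2j+1} ρ_sc = 0 (odd monomials vanish by symmetry):
  i = 0 (even): a_0 · C_{0} = -1 · 1 = -1
  i = 1 (odd): ∫ x^1 ρ_sc = 0 (vanishes)
  i = 2 (even): a_2 · C_{1} = 2 · 1 = 2
  i = 3 (odd): ∫ x^3 ρ_sc = 0 (vanishes)
  i = 4 (even): a_4 · C_{2} = 4 · 2 = 8
  i = 5 (odd): ∫ x^5 ρ_sc = 0 (vanishes)
  i = 6 (even): a_6 · C_{3} = -3 · 5 = -15

Summing the contributions: ∫_{−2}^{2} p(x) ρ_sc(x) dx = (-1) + 2 + 8 + (-15) = -6.
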